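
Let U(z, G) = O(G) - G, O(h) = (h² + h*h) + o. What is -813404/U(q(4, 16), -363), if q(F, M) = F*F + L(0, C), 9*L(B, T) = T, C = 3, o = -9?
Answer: -203351/65973 ≈ -3.0823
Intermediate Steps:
O(h) = -9 + 2*h² (O(h) = (h² + h*h) - 9 = (h² + h²) - 9 = 2*h² - 9 = -9 + 2*h²)
L(B, T) = T/9
q(F, M) = ⅓ + F² (q(F, M) = F*F + (⅑)*3 = F² + ⅓ = ⅓ + F²)
U(z, G) = -9 - G + 2*G² (U(z, G) = (-9 + 2*G²) - G = -9 - G + 2*G²)
-813404/U(q(4, 16), -363) = -813404/(-9 - 1*(-363) + 2*(-363)²) = -813404/(-9 + 363 + 2*131769) = -813404/(-9 + 363 + 263538) = -813404/263892 = -813404*1/263892 = -203351/65973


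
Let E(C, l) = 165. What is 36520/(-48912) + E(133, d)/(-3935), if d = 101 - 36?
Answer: -3794417/4811718 ≈ -0.78858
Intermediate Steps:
d = 65
36520/(-48912) + E(133, d)/(-3935) = 36520/(-48912) + 165/(-3935) = 36520*(-1/48912) + 165*(-1/3935) = -4565/6114 - 33/787 = -3794417/4811718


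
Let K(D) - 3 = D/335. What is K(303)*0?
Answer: 0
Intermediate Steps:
K(D) = 3 + D/335
K(303)*0 = (3 + (1/335)*303)*0 = (3 + 303/335)*0 = (1308/335)*0 = 0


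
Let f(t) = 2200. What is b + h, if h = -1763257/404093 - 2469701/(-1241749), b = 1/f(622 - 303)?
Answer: -2620872424581343/1103920573045400 ≈ -2.3741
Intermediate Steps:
b = 1/2200 ≈ 0.00045455
h = -1191533730300/501782078657 (h = -1763257*1/404093 - 2469701*(-1/1241749) = -1763257/404093 + 2469701/1241749 = -1191533730300/501782078657 ≈ -2.3746)
b + h = 1/2200 - 1191533730300/501782078657 = -2620872424581343/1103920573045400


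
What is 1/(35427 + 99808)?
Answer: 1/135235 ≈ 7.3945e-6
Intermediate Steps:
1/(35427 + 99808) = 1/135235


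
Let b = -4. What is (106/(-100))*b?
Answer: 106/25 ≈ 4.2400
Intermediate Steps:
(106/(-100))*b = (106/(-100))*(-4) = (106*(-1/100))*(-4) = -53/50*(-4) = 106/25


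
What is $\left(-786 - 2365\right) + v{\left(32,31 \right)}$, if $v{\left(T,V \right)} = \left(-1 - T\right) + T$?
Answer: $-3152$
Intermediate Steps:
$v{\left(T,V \right)} = -1$
$\left(-786 - 2365\right) + v{\left(32,31 \right)} = \left(-786 - 2365\right) - 1 = -3151 - 1 = -3152$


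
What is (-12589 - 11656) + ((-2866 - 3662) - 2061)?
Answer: -32834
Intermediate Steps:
(-12589 - 11656) + ((-2866 - 3662) - 2061) = -24245 + (-6528 - 2061) = -24245 - 8589 = -32834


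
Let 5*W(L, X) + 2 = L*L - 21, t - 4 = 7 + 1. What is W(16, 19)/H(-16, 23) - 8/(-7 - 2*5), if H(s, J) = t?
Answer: 4441/1020 ≈ 4.3539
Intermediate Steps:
t = 12 (t = 4 + (7 + 1) = 4 + 8 = 12)
H(s, J) = 12
W(L, X) = -23/5 + L²/5 (W(L, X) = -⅖ + (L*L - 21)/5 = -⅖ + (L² - 21)/5 = -⅖ + (-21 + L²)/5 = -⅖ + (-21/5 + L²/5) = -23/5 + L²/5)
W(16, 19)/H(-16, 23) - 8/(-7 - 2*5) = (-23/5 + (⅕)*16²)/12 - 8/(-7 - 2*5) = (-23/5 + (⅕)*256)*(1/12) - 8/(-7 - 10) = (-23/5 + 256/5)*(1/12) - 8/(-17) = (233/5)*(1/12) - 8*(-1/17) = 233/60 + 8/17 = 4441/1020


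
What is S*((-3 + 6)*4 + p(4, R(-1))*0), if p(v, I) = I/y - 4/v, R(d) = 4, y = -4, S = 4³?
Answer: 768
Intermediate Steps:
S = 64
p(v, I) = -4/v - I/4 (p(v, I) = I/(-4) - 4/v = I*(-¼) - 4/v = -I/4 - 4/v = -4/v - I/4)
S*((-3 + 6)*4 + p(4, R(-1))*0) = 64*((-3 + 6)*4 + (-4/4 - ¼*4)*0) = 64*(3*4 + (-4*¼ - 1)*0) = 64*(12 + (-1 - 1)*0) = 64*(12 - 2*0) = 64*(12 + 0) = 64*12 = 768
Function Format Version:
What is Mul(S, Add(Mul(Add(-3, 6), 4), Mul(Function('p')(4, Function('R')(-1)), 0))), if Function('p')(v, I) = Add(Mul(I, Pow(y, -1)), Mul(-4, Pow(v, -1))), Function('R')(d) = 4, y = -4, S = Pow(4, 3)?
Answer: 768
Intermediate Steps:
S = 64
Function('p')(v, I) = Add(Mul(-4, Pow(v, -1)), Mul(Rational(-1, 4), I)) (Function('p')(v, I) = Add(Mul(I, Pow(-4, -1)), Mul(-4, Pow(v, -1))) = Add(Mul(I, Rational(-1, 4)), Mul(-4, Pow(v, -1))) = Add(Mul(Rational(-1, 4), I), Mul(-4, Pow(v, -1))) = Add(Mul(-4, Pow(v, -1)), Mul(Rational(-1, 4), I)))
Mul(S, Add(Mul(Add(-3, 6), 4), Mul(Function('p')(4, Function('R')(-1)), 0))) = Mul(64, Add(Mul(Add(-3, 6), 4), Mul(Add(Mul(-4, Pow(4, -1)), Mul(Rational(-1, 4), 4)), 0))) = Mul(64, Add(Mul(3, 4), Mul(Add(Mul(-4, Rational(1, 4)), -1), 0))) = Mul(64, Add(12, Mul(Add(-1, -1), 0))) = Mul(64, Add(12, Mul(-2, 0))) = Mul(64, Add(12, 0)) = Mul(64, 12) = 768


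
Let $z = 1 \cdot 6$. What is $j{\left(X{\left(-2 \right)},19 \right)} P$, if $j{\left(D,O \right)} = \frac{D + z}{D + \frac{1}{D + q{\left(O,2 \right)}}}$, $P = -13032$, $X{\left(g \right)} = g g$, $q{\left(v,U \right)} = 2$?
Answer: $- \frac{156384}{5} \approx -31277.0$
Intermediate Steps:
$X{\left(g \right)} = g^{2}$
$z = 6$
$j{\left(D,O \right)} = \frac{6 + D}{D + \frac{1}{2 + D}}$ ($j{\left(D,O \right)} = \frac{D + 6}{D + \frac{1}{D + 2}} = \frac{6 + D}{D + \frac{1}{2 + D}}$)
$j{\left(X{\left(-2 \right)},19 \right)} P = \frac{12 + \left(\left(-2\right)^{2}\right)^{2} + 8 \left(-2\right)^{2}}{1 + \left(\left(-2\right)^{2}\right)^{2} + 2 \left(-2\right)^{2}} \left(-13032\right) = \frac{12 + 4^{2} + 8 \cdot 4}{1 + 4^{2} + 2 \cdot 4} \left(-13032\right) = \frac{12 + 16 + 32}{1 + 16 + 8} \left(-13032\right) = \frac{1}{25} \cdot 60 \left(-13032\right) = \frac{12}{5} \left(-13032\right) = - \frac{156384}{5}$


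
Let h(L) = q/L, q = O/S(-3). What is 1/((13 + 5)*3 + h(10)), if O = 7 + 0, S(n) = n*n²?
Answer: 270/14573 ≈ 0.018527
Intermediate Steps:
S(n) = n³
O = 7
q = -7/27 (q = 7/((-3)³) = 7/(-27) = 7*(-1/27) = -7/27 ≈ -0.25926)
h(L) = -7/(27*L)
1/((13 + 5)*3 + h(10)) = 1/((13 + 5)*3 - 7/27/10) = 1/(18*3 - 7/27*⅒) = 1/(54 - 7/270) = 1/(14573/270) = 270/14573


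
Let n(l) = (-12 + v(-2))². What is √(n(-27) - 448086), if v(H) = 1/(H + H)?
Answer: 5*I*√286679/4 ≈ 669.28*I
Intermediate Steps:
v(H) = 1/(2*H)
n(l) = 2401/16 (n(l) = (-12 + (½)/(-2))² = (-12 + (½)*(-½))² = (-12 - ¼)² = (-49/4)² = 2401/16)
√(n(-27) - 448086) = √(2401/16 - 448086) = √(-7166975/16) = 5*I*√286679/4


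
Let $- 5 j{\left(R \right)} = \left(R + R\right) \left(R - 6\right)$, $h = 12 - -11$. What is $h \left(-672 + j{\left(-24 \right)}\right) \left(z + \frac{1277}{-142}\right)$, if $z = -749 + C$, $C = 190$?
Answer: $\frac{890431200}{71} \approx 1.2541 \cdot 10^{7}$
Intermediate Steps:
$h = 23$ ($h = 12 + 11 = 23$)
$j{\left(R \right)} = - \frac{2 R \left(-6 + R\right)}{5}$ ($j{\left(R \right)} = - \frac{\left(R + R\right) \left(R - 6\right)}{5} = - \frac{2 R \left(-6 + R\right)}{5}$)
$z = -559$ ($z = -749 + 190 = -559$)
$h \left(-672 + j{\left(-24 \right)}\right) \left(z + \frac{1277}{-142}\right) = 23 \left(-672 + \frac{2}{5} \left(-24\right) \left(6 - -24\right)\right) \left(-559 + \frac{1277}{-142}\right) = 23 \left(-672 + \frac{2}{5} \left(-24\right) \left(6 + 24\right)\right) \left(-559 + 1277 \left(- \frac{1}{142}\right)\right) = 23 \left(-672 + \frac{2}{5} \left(-24\right) 30\right) \left(-559 - \frac{1277}{142}\right) = 23 \left(-672 - 288\right) \left(- \frac{80655}{142}\right) = 23 \left(\left(-960\right) \left(- \frac{80655}{142}\right)\right) = 23 \cdot \frac{38714400}{71} = \frac{890431200}{71}$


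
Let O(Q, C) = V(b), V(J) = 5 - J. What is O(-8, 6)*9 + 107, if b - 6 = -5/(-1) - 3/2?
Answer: 133/2 ≈ 66.500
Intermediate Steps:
b = 19/2 (b = 6 + (-5/(-1) - 3/2) = 6 + (-5*(-1) - 3*1/2) = 6 + (5 - 3/2) = 6 + 7/2 = 19/2 ≈ 9.5000)
O(Q, C) = -9/2 (O(Q, C) = 5 - 1*19/2 = 5 - 19/2 = -9/2)
O(-8, 6)*9 + 107 = -9/2*9 + 107 = -81/2 + 107 = 133/2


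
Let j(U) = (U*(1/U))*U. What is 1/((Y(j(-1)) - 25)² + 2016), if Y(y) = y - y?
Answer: 1/2641 ≈ 0.00037864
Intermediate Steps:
j(U) = U (j(U) = (U/U)*U = 1*U = U)
Y(y) = 0
1/((Y(j(-1)) - 25)² + 2016) = 1/((0 - 25)² + 2016) = 1/((-25)² + 2016) = 1/(625 + 2016) = 1/2641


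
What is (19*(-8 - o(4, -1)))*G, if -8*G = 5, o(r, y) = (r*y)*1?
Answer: 95/2 ≈ 47.500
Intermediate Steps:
o(r, y) = r*y
G = -5/8 (G = -⅛*5 = -5/8 ≈ -0.62500)
(19*(-8 - o(4, -1)))*G = (19*(-8 - 4*(-1)))*(-5/8) = (19*(-8 - 1*(-4)))*(-5/8) = (19*(-8 + 4))*(-5/8) = (19*(-4))*(-5/8) = -76*(-5/8) = 95/2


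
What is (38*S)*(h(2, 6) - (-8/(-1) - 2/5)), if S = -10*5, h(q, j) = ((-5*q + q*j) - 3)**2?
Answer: 12540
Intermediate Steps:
h(q, j) = (-3 - 5*q + j*q)**2 (h(q, j) = ((-5*q + j*q) - 3)**2 = (-3 - 5*q + j*q)**2)
S = -50
(38*S)*(h(2, 6) - (-8/(-1) - 2/5)) = (38*(-50))*((3 + 5*2 - 1*6*2)**2 - (-8/(-1) - 2/5)) = -1900*((3 + 10 - 12)**2 - (-8*(-1) - 2*1/5)) = -1900*(1**2 - (8 - 2/5)) = -1900*(1 - 1*38/5) = -1900*(1 - 38/5) = -1900*(-33/5) = 12540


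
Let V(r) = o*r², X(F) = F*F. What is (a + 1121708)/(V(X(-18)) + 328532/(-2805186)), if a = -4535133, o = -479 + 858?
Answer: -4787646011025/55803430284806 ≈ -0.085795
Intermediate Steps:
o = 379
X(F) = F²
V(r) = 379*r²
(a + 1121708)/(V(X(-18)) + 328532/(-2805186)) = (-4535133 + 1121708)/(379*((-18)²)² + 328532/(-2805186)) = -3413425/(379*324² + 328532*(-1/2805186)) = -3413425/(379*104976 - 164266/1402593) = -3413425/(39785904 - 164266/1402593) = -3413425/55803430284806/1402593 = -3413425*1402593/55803430284806 = -4787646011025/55803430284806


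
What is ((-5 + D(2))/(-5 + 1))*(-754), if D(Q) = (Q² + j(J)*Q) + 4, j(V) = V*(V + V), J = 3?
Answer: 14703/2 ≈ 7351.5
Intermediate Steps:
j(V) = 2*V² (j(V) = V*(2*V) = 2*V²)
D(Q) = 4 + Q² + 18*Q (D(Q) = (Q² + (2*3²)*Q) + 4 = (Q² + (2*9)*Q) + 4 = (Q² + 18*Q) + 4 = 4 + Q² + 18*Q)
((-5 + D(2))/(-5 + 1))*(-754) = ((-5 + (4 + 2² + 18*2))/(-5 + 1))*(-754) = ((-5 + (4 + 4 + 36))/(-4))*(-754) = ((-5 + 44)*(-¼))*(-754) = (39*(-¼))*(-754) = -39/4*(-754) = 14703/2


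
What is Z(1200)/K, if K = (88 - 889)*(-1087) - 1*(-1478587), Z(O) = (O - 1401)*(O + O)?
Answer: -241200/1174637 ≈ -0.20534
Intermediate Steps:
Z(O) = 2*O*(-1401 + O) (Z(O) = (-1401 + O)*(2*O) = 2*O*(-1401 + O))
K = 2349274 (K = -801*(-1087) + 1478587 = 870687 + 1478587 = 2349274)
Z(1200)/K = (2*1200*(-1401 + 1200))/2349274 = (2*1200*(-201))*(1/2349274) = -482400*1/2349274 = -241200/1174637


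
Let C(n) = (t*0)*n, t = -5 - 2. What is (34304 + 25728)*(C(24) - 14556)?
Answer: -873825792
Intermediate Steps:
t = -7
C(n) = 0 (C(n) = (-7*0)*n = 0*n = 0)
(34304 + 25728)*(C(24) - 14556) = (34304 + 25728)*(0 - 14556) = 60032*(-14556) = -873825792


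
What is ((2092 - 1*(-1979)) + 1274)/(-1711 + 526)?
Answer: -1069/237 ≈ -4.5106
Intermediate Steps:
((2092 - 1*(-1979)) + 1274)/(-1711 + 526) = ((2092 + 1979) + 1274)/(-1185) = (4071 + 1274)*(-1/1185) = 5345*(-1/1185) = -1069/237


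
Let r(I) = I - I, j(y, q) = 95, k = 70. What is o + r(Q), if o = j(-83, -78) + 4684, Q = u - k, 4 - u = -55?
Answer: 4779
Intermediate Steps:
u = 59 (u = 4 - 1*(-55) = 4 + 55 = 59)
Q = -11 (Q = 59 - 1*70 = 59 - 70 = -11)
r(I) = 0
o = 4779 (o = 95 + 4684 = 4779)
o + r(Q) = 4779 + 0 = 4779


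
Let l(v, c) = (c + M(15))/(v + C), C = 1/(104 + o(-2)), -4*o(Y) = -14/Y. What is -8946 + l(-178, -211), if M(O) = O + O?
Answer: -651176879/72798 ≈ -8945.0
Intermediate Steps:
o(Y) = 7/(2*Y) (o(Y) = -(-7)/(2*Y) = 7/(2*Y))
M(O) = 2*O
C = 4/409 (C = 1/(104 + (7/2)/(-2)) = 1/(104 + (7/2)*(-½)) = 1/(104 - 7/4) = 1/(409/4) = 4/409 ≈ 0.0097799)
l(v, c) = (30 + c)/(4/409 + v) (l(v, c) = (c + 2*15)/(v + 4/409) = (c + 30)/(4/409 + v) = (30 + c)/(4/409 + v))
-8946 + l(-178, -211) = -8946 + 409*(30 - 211)/(4 + 409*(-178)) = -8946 + 409*(-181)/(4 - 72802) = -8946 + 409*(-181)/(-72798) = -8946 + 409*(-1/72798)*(-181) = -8946 + 74029/72798 = -651176879/72798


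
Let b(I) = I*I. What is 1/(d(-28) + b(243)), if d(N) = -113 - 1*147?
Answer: 1/58789 ≈ 1.7010e-5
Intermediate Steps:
d(N) = -260 (d(N) = -113 - 147 = -260)
b(I) = I²
1/(d(-28) + b(243)) = 1/(-260 + 243²) = 1/(-260 + 59049) = 1/58789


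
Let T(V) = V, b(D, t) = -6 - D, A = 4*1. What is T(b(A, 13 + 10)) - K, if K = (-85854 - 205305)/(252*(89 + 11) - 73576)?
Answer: -774919/48376 ≈ -16.019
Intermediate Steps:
A = 4
K = 291159/48376 (K = -291159/(252*100 - 73576) = -291159/(25200 - 73576) = -291159/(-48376) = -291159*(-1/48376) = 291159/48376 ≈ 6.0187)
T(b(A, 13 + 10)) - K = (-6 - 1*4) - 1*291159/48376 = (-6 - 4) - 291159/48376 = -10 - 291159/48376 = -774919/48376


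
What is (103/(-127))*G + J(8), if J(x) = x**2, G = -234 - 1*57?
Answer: 38101/127 ≈ 300.01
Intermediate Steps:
G = -291 (G = -234 - 57 = -291)
(103/(-127))*G + J(8) = (103/(-127))*(-291) + 8**2 = (103*(-1/127))*(-291) + 64 = -103/127*(-291) + 64 = 29973/127 + 64 = 38101/127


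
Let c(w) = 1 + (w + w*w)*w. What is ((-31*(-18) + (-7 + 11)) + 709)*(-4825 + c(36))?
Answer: 54815688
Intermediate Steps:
c(w) = 1 + w*(w + w**2) (c(w) = 1 + (w + w**2)*w = 1 + w*(w + w**2))
((-31*(-18) + (-7 + 11)) + 709)*(-4825 + c(36)) = ((-31*(-18) + (-7 + 11)) + 709)*(-4825 + (1 + 36**2 + 36**3)) = ((558 + 4) + 709)*(-4825 + (1 + 1296 + 46656)) = (562 + 709)*(-4825 + 47953) = 1271*43128 = 54815688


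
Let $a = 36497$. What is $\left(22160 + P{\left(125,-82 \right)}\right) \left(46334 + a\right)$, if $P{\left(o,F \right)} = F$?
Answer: $1828742818$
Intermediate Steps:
$\left(22160 + P{\left(125,-82 \right)}\right) \left(46334 + a\right) = \left(22160 - 82\right) \left(46334 + 36497\right) = 22078 \cdot 82831 = 1828742818$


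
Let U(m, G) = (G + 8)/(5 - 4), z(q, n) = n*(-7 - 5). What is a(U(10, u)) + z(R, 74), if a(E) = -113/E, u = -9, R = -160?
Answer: -775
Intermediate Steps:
z(q, n) = -12*n (z(q, n) = n*(-12) = -12*n)
U(m, G) = 8 + G (U(m, G) = (8 + G)/1 = (8 + G)*1 = 8 + G)
a(U(10, u)) + z(R, 74) = -113/(8 - 9) - 12*74 = -113/(-1) - 888 = -113*(-1) - 888 = 113 - 888 = -775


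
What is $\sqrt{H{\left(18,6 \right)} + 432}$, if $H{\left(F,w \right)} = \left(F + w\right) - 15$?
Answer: $21$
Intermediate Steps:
$H{\left(F,w \right)} = -15 + F + w$
$\sqrt{H{\left(18,6 \right)} + 432} = \sqrt{\left(-15 + 18 + 6\right) + 432} = \sqrt{9 + 432} = \sqrt{441} = 21$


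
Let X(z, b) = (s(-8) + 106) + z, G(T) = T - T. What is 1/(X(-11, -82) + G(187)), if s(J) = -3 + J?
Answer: 1/84 ≈ 0.011905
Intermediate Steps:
G(T) = 0
X(z, b) = 95 + z (X(z, b) = ((-3 - 8) + 106) + z = (-11 + 106) + z = 95 + z)
1/(X(-11, -82) + G(187)) = 1/((95 - 11) + 0) = 1/(84 + 0) = 1/84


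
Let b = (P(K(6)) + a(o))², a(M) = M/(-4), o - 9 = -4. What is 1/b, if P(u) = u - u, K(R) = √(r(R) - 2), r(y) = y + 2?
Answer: 16/25 ≈ 0.64000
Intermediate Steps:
r(y) = 2 + y
o = 5 (o = 9 - 4 = 5)
K(R) = √R (K(R) = √((2 + R) - 2) = √R)
P(u) = 0
a(M) = -M/4 (a(M) = M*(-¼) = -M/4)
b = 25/16 (b = (0 - ¼*5)² = (0 - 5/4)² = (-5/4)² = 25/16 ≈ 1.5625)
1/b = 1/(25/16) = 16/25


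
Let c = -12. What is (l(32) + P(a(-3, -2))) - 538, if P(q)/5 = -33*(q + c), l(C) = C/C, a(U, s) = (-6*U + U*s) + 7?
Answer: -3672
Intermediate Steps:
a(U, s) = 7 - 6*U + U*s
l(C) = 1
P(q) = 1980 - 165*q (P(q) = 5*(-33*(q - 12)) = 5*(-33*(-12 + q)) = 5*(396 - 33*q) = 1980 - 165*q)
(l(32) + P(a(-3, -2))) - 538 = (1 + (1980 - 165*(7 - 6*(-3) - 3*(-2)))) - 538 = (1 + (1980 - 165*(7 + 18 + 6))) - 538 = (1 + (1980 - 165*31)) - 538 = (1 + (1980 - 5115)) - 538 = (1 - 3135) - 538 = -3134 - 538 = -3672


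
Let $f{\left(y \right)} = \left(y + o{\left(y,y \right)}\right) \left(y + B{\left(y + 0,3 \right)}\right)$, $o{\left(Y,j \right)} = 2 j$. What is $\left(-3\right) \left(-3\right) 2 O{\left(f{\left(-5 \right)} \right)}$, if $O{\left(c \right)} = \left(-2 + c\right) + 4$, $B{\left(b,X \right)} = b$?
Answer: $2736$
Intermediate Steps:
$f{\left(y \right)} = 6 y^{2}$ ($f{\left(y \right)} = \left(y + 2 y\right) \left(y + \left(y + 0\right)\right) = 3 y \left(y + y\right) = 3 y 2 y = 6 y^{2}$)
$O{\left(c \right)} = 2 + c$
$\left(-3\right) \left(-3\right) 2 O{\left(f{\left(-5 \right)} \right)} = \left(-3\right) \left(-3\right) 2 \left(2 + 6 \left(-5\right)^{2}\right) = 9 \cdot 2 \left(2 + 6 \cdot 25\right) = 18 \left(2 + 150\right) = 18 \cdot 152 = 2736$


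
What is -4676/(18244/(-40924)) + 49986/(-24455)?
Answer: 1169703028834/111539255 ≈ 10487.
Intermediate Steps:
-4676/(18244/(-40924)) + 49986/(-24455) = -4676/(18244*(-1/40924)) + 49986*(-1/24455) = -4676/(-4561/10231) - 49986/24455 = -4676*(-10231/4561) - 49986/24455 = 47840156/4561 - 49986/24455 = 1169703028834/111539255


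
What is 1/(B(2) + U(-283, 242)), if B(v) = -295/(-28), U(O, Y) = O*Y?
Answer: -28/1917313 ≈ -1.4604e-5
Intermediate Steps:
B(v) = 295/28 (B(v) = -295*(-1/28) = 295/28)
1/(B(2) + U(-283, 242)) = 1/(295/28 - 283*242) = 1/(295/28 - 68486) = 1/(-1917313/28) = -28/1917313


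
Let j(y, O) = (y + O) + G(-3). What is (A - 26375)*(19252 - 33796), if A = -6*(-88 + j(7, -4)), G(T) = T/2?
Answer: 376049664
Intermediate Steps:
G(T) = T/2 (G(T) = T*(1/2) = T/2)
j(y, O) = -3/2 + O + y (j(y, O) = (y + O) + (1/2)*(-3) = (O + y) - 3/2 = -3/2 + O + y)
A = 519 (A = -6*(-88 + (-3/2 - 4 + 7)) = -6*(-88 + 3/2) = -6*(-173/2) = 519)
(A - 26375)*(19252 - 33796) = (519 - 26375)*(19252 - 33796) = -25856*(-14544) = 376049664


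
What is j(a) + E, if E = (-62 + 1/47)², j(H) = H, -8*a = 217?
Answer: 67405199/17672 ≈ 3814.2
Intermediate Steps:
a = -217/8 (a = -⅛*217 = -217/8 ≈ -27.125)
E = 8485569/2209 (E = (-62 + 1/47)² = (-2913/47)² = 8485569/2209 ≈ 3841.4)
j(a) + E = -217/8 + 8485569/2209 = 67405199/17672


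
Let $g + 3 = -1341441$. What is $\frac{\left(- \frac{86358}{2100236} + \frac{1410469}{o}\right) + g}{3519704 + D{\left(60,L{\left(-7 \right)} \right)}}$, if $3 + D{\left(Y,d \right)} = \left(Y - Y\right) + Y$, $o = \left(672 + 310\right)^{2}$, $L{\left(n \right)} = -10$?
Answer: $- \frac{679208589876217831}{1782150010656487276} \approx -0.38112$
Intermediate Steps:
$g = -1341444$ ($g = -3 - 1341441 = -1341444$)
$o = 964324$ ($o = 982^{2} = 964324$)
$D{\left(Y,d \right)} = -3 + Y$ ($D{\left(Y,d \right)} = -3 + \left(\left(Y - Y\right) + Y\right) = -3 + \left(0 + Y\right) = -3 + Y$)
$\frac{\left(- \frac{86358}{2100236} + \frac{1410469}{o}\right) + g}{3519704 + D{\left(60,L{\left(-7 \right)} \right)}} = \frac{\left(- \frac{86358}{2100236} + \frac{1410469}{964324}\right) - 1341444}{3519704 + \left(-3 + 60\right)} = \frac{\left(\left(-86358\right) \frac{1}{2100236} + 1410469 \cdot \frac{1}{964324}\right) - 1341444}{3519704 + 57} = \frac{\left(- \frac{43179}{1050118} + \frac{1410469}{964324}\right) - 1341444}{3519761} = \left(\frac{719760169673}{506326995116} - 1341444\right) \frac{1}{3519761} = \left(- \frac{679208589876217831}{506326995116}\right) \frac{1}{3519761} = - \frac{679208589876217831}{1782150010656487276}$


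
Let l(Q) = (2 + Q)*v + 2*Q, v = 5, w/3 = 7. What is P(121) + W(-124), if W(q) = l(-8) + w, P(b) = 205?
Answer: 180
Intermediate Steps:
w = 21 (w = 3*7 = 21)
l(Q) = 10 + 7*Q (l(Q) = (2 + Q)*5 + 2*Q = (10 + 5*Q) + 2*Q = 10 + 7*Q)
W(q) = -25 (W(q) = (10 + 7*(-8)) + 21 = (10 - 56) + 21 = -46 + 21 = -25)
P(121) + W(-124) = 205 - 25 = 180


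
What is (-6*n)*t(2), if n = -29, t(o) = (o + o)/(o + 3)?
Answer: 696/5 ≈ 139.20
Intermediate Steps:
t(o) = 2*o/(3 + o) (t(o) = (2*o)/(3 + o) = 2*o/(3 + o))
(-6*n)*t(2) = (-6*(-29))*(2*2/(3 + 2)) = 174*(2*2/5) = 174*(2*2*(⅕)) = 174*(⅘) = 696/5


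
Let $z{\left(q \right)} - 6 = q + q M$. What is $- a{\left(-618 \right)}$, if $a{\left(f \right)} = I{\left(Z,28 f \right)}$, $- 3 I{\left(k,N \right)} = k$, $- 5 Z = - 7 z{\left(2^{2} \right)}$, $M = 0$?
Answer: $\frac{14}{3} \approx 4.6667$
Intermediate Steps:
$z{\left(q \right)} = 6 + q$ ($z{\left(q \right)} = 6 + \left(q + q 0\right) = 6 + \left(q + 0\right) = 6 + q$)
$Z = 14$ ($Z = - \frac{\left(-7\right) \left(6 + 2^{2}\right)}{5} = - \frac{\left(-7\right) \left(6 + 4\right)}{5} = - \frac{\left(-7\right) 10}{5} = \left(- \frac{1}{5}\right) \left(-70\right) = 14$)
$I{\left(k,N \right)} = - \frac{k}{3}$
$a{\left(f \right)} = - \frac{14}{3}$ ($a{\left(f \right)} = \left(- \frac{1}{3}\right) 14 = - \frac{14}{3}$)
$- a{\left(-618 \right)} = \left(-1\right) \left(- \frac{14}{3}\right) = \frac{14}{3}$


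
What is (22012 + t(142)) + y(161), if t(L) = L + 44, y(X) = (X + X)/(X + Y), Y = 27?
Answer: 2086773/94 ≈ 22200.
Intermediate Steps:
y(X) = 2*X/(27 + X) (y(X) = (X + X)/(X + 27) = (2*X)/(27 + X) = 2*X/(27 + X))
t(L) = 44 + L
(22012 + t(142)) + y(161) = (22012 + (44 + 142)) + 2*161/(27 + 161) = (22012 + 186) + 2*161/188 = 22198 + 2*161*(1/188) = 22198 + 161/94 = 2086773/94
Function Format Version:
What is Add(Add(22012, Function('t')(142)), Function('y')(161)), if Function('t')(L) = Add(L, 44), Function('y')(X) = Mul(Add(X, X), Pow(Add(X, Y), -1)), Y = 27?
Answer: Rational(2086773, 94) ≈ 22200.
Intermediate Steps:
Function('y')(X) = Mul(2, X, Pow(Add(27, X), -1)) (Function('y')(X) = Mul(Add(X, X), Pow(Add(X, 27), -1)) = Mul(Mul(2, X), Pow(Add(27, X), -1)) = Mul(2, X, Pow(Add(27, X), -1)))
Function('t')(L) = Add(44, L)
Add(Add(22012, Function('t')(142)), Function('y')(161)) = Add(Add(22012, Add(44, 142)), Mul(2, 161, Pow(Add(27, 161), -1))) = Add(Add(22012, 186), Mul(2, 161, Pow(188, -1))) = Add(22198, Mul(2, 161, Rational(1, 188))) = Add(22198, Rational(161, 94)) = Rational(2086773, 94)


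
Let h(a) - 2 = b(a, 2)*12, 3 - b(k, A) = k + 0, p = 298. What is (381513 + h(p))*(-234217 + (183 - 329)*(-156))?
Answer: -79919411975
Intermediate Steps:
b(k, A) = 3 - k (b(k, A) = 3 - (k + 0) = 3 - k)
h(a) = 38 - 12*a (h(a) = 2 + (3 - a)*12 = 2 + (36 - 12*a) = 38 - 12*a)
(381513 + h(p))*(-234217 + (183 - 329)*(-156)) = (381513 + (38 - 12*298))*(-234217 + (183 - 329)*(-156)) = (381513 + (38 - 3576))*(-234217 - 146*(-156)) = (381513 - 3538)*(-234217 + 22776) = 377975*(-211441) = -79919411975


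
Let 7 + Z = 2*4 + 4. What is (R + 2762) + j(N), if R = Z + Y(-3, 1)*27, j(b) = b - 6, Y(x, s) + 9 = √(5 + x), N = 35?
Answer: 2553 + 27*√2 ≈ 2591.2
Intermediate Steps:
Y(x, s) = -9 + √(5 + x)
Z = 5 (Z = -7 + (2*4 + 4) = -7 + (8 + 4) = -7 + 12 = 5)
j(b) = -6 + b
R = -238 + 27*√2 (R = 5 + (-9 + √(5 - 3))*27 = 5 + (-9 + √2)*27 = 5 + (-243 + 27*√2) = -238 + 27*√2 ≈ -199.82)
(R + 2762) + j(N) = ((-238 + 27*√2) + 2762) + (-6 + 35) = (2524 + 27*√2) + 29 = 2553 + 27*√2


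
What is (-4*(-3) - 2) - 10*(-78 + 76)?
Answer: 30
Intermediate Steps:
(-4*(-3) - 2) - 10*(-78 + 76) = (12 - 2) - 10*(-2) = 10 + 20 = 30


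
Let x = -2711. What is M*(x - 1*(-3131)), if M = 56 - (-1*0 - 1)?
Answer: 23940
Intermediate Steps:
M = 57 (M = 56 - (0 - 1) = 56 - 1*(-1) = 56 + 1 = 57)
M*(x - 1*(-3131)) = 57*(-2711 - 1*(-3131)) = 57*(-2711 + 3131) = 57*420 = 23940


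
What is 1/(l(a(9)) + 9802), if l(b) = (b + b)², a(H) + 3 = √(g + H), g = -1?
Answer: 1645/16235382 + 4*√2/8117691 ≈ 0.00010202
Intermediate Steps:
a(H) = -3 + √(-1 + H)
l(b) = 4*b² (l(b) = (2*b)² = 4*b²)
1/(l(a(9)) + 9802) = 1/(4*(-3 + √(-1 + 9))² + 9802) = 1/(4*(-3 + √8)² + 9802) = 1/(4*(-3 + 2*√2)² + 9802) = 1/(9802 + 4*(-3 + 2*√2)²)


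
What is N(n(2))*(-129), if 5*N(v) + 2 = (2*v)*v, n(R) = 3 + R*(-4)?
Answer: -6192/5 ≈ -1238.4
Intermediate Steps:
n(R) = 3 - 4*R
N(v) = -2/5 + 2*v**2/5 (N(v) = -2/5 + ((2*v)*v)/5 = -2/5 + (2*v**2)/5 = -2/5 + 2*v**2/5)
N(n(2))*(-129) = (-2/5 + 2*(3 - 4*2)**2/5)*(-129) = (-2/5 + 2*(3 - 8)**2/5)*(-129) = (-2/5 + (2/5)*(-5)**2)*(-129) = (-2/5 + (2/5)*25)*(-129) = (-2/5 + 10)*(-129) = (48/5)*(-129) = -6192/5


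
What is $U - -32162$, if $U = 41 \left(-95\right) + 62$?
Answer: $28329$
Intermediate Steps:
$U = -3833$ ($U = -3895 + 62 = -3833$)
$U - -32162 = -3833 - -32162 = -3833 + 32162 = 28329$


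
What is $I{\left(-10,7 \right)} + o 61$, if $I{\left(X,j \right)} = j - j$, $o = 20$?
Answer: $1220$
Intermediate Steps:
$I{\left(X,j \right)} = 0$
$I{\left(-10,7 \right)} + o 61 = 0 + 20 \cdot 61 = 0 + 1220 = 1220$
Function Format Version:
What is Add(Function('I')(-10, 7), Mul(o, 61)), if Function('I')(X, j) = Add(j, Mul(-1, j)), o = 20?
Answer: 1220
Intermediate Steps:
Function('I')(X, j) = 0
Add(Function('I')(-10, 7), Mul(o, 61)) = Add(0, Mul(20, 61)) = Add(0, 1220) = 1220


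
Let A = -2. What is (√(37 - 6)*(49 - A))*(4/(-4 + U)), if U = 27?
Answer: 204*√31/23 ≈ 49.384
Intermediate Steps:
(√(37 - 6)*(49 - A))*(4/(-4 + U)) = (√(37 - 6)*(49 - 1*(-2)))*(4/(-4 + 27)) = (√31*(49 + 2))*(4/23) = (√31*51)*((1/23)*4) = (51*√31)*(4/23) = 204*√31/23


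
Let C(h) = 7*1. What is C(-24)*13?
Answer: 91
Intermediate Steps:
C(h) = 7
C(-24)*13 = 7*13 = 91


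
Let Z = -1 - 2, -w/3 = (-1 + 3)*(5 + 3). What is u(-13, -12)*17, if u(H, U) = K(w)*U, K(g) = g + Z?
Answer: 10404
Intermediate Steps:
w = -48 (w = -3*(-1 + 3)*(5 + 3) = -6*8 = -3*16 = -48)
Z = -3
K(g) = -3 + g (K(g) = g - 3 = -3 + g)
u(H, U) = -51*U (u(H, U) = (-3 - 48)*U = -51*U)
u(-13, -12)*17 = -51*(-12)*17 = 612*17 = 10404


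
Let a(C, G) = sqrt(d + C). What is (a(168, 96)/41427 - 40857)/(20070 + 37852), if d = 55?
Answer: -40857/57922 + sqrt(223)/2399534694 ≈ -0.70538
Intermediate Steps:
a(C, G) = sqrt(55 + C)
(a(168, 96)/41427 - 40857)/(20070 + 37852) = (sqrt(55 + 168)/41427 - 40857)/(20070 + 37852) = (sqrt(223)*(1/41427) - 40857)/57922 = (sqrt(223)/41427 - 40857)*(1/57922) = (-40857 + sqrt(223)/41427)*(1/57922) = -40857/57922 + sqrt(223)/2399534694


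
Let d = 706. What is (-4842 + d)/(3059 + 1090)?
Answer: -4136/4149 ≈ -0.99687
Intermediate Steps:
(-4842 + d)/(3059 + 1090) = (-4842 + 706)/(3059 + 1090) = -4136/4149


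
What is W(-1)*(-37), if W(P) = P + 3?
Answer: -74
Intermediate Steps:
W(P) = 3 + P
W(-1)*(-37) = (3 - 1)*(-37) = 2*(-37) = -74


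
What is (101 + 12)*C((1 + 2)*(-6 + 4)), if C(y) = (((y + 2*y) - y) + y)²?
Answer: 36612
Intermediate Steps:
C(y) = 9*y² (C(y) = ((3*y - y) + y)² = (2*y + y)² = (3*y)² = 9*y²)
(101 + 12)*C((1 + 2)*(-6 + 4)) = (101 + 12)*(9*((1 + 2)*(-6 + 4))²) = 113*(9*(3*(-2))²) = 113*(9*(-6)²) = 113*(9*36) = 113*324 = 36612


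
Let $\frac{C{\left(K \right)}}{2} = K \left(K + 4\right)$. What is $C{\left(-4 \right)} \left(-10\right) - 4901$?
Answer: $-4901$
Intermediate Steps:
$C{\left(K \right)} = 2 K \left(4 + K\right)$ ($C{\left(K \right)} = 2 K \left(K + 4\right) = 2 K \left(4 + K\right)$)
$C{\left(-4 \right)} \left(-10\right) - 4901 = 2 \left(-4\right) \left(4 - 4\right) \left(-10\right) - 4901 = 2 \left(-4\right) 0 \left(-10\right) - 4901 = 0 \left(-10\right) - 4901 = 0 - 4901 = -4901$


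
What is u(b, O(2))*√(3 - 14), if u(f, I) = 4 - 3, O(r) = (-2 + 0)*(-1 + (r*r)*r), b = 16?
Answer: I*√11 ≈ 3.3166*I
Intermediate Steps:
O(r) = 2 - 2*r³ (O(r) = -2*(-1 + r²*r) = -2*(-1 + r³) = 2 - 2*r³)
u(f, I) = 1
u(b, O(2))*√(3 - 14) = 1*√(3 - 14) = 1*√(-11) = 1*(I*√11) = I*√11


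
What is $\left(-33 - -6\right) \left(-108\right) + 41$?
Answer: $2957$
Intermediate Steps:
$\left(-33 - -6\right) \left(-108\right) + 41 = \left(-33 + 6\right) \left(-108\right) + 41 = \left(-27\right) \left(-108\right) + 41 = 2916 + 41 = 2957$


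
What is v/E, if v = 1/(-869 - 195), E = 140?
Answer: -1/148960 ≈ -6.7132e-6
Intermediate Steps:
v = -1/1064 (v = 1/(-1064) = -1/1064 ≈ -0.00093985)
v/E = -1/1064/140 = -1/1064*1/140 = -1/148960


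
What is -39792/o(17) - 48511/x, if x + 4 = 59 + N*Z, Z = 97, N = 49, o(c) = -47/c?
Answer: 3250158895/225976 ≈ 14383.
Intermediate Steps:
x = 4808 (x = -4 + (59 + 49*97) = -4 + (59 + 4753) = -4 + 4812 = 4808)
-39792/o(17) - 48511/x = -39792/((-47/17)) - 48511/4808 = -39792/((-47*1/17)) - 48511*1/4808 = -39792/(-47/17) - 48511/4808 = -39792*(-17/47) - 48511/4808 = 676464/47 - 48511/4808 = 3250158895/225976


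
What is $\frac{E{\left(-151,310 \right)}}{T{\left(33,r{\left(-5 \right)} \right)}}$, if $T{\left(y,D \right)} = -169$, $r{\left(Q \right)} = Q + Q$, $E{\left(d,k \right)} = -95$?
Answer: $\frac{95}{169} \approx 0.56213$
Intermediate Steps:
$r{\left(Q \right)} = 2 Q$
$\frac{E{\left(-151,310 \right)}}{T{\left(33,r{\left(-5 \right)} \right)}} = - \frac{95}{-169} = \left(-95\right) \left(- \frac{1}{169}\right) = \frac{95}{169}$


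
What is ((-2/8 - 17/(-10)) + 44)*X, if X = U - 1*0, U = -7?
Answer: -6363/20 ≈ -318.15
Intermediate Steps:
X = -7 (X = -7 - 1*0 = -7 + 0 = -7)
((-2/8 - 17/(-10)) + 44)*X = ((-2/8 - 17/(-10)) + 44)*(-7) = ((-2*1/8 - 17*(-1/10)) + 44)*(-7) = ((-1/4 + 17/10) + 44)*(-7) = (29/20 + 44)*(-7) = (909/20)*(-7) = -6363/20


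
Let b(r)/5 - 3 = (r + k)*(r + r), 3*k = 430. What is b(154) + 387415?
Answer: 2535970/3 ≈ 8.4532e+5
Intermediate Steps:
k = 430/3 (k = (1/3)*430 = 430/3 ≈ 143.33)
b(r) = 15 + 10*r*(430/3 + r) (b(r) = 15 + 5*((r + 430/3)*(r + r)) = 15 + 5*((430/3 + r)*(2*r)) = 15 + 5*(2*r*(430/3 + r)) = 15 + 10*r*(430/3 + r))
b(154) + 387415 = (15 + 10*154**2 + (4300/3)*154) + 387415 = (15 + 10*23716 + 662200/3) + 387415 = (15 + 237160 + 662200/3) + 387415 = 1373725/3 + 387415 = 2535970/3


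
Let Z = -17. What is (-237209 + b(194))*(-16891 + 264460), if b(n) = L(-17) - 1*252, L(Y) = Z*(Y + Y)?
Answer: -58644887427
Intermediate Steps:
L(Y) = -34*Y (L(Y) = -17*(Y + Y) = -34*Y)
b(n) = 326 (b(n) = -34*(-17) - 1*252 = 578 - 252 = 326)
(-237209 + b(194))*(-16891 + 264460) = (-237209 + 326)*(-16891 + 264460) = -236883*247569 = -58644887427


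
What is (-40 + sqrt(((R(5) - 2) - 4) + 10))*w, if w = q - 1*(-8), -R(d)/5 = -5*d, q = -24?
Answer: 640 - 16*sqrt(129) ≈ 458.27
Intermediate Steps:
R(d) = 25*d (R(d) = -(-25)*d = 25*d)
w = -16 (w = -24 - 1*(-8) = -24 + 8 = -16)
(-40 + sqrt(((R(5) - 2) - 4) + 10))*w = (-40 + sqrt(((25*5 - 2) - 4) + 10))*(-16) = (-40 + sqrt(((125 - 2) - 4) + 10))*(-16) = (-40 + sqrt((123 - 4) + 10))*(-16) = (-40 + sqrt(119 + 10))*(-16) = (-40 + sqrt(129))*(-16) = 640 - 16*sqrt(129)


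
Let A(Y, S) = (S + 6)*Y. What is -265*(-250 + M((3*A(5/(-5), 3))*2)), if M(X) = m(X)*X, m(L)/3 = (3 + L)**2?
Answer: 111727180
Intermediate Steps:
m(L) = 3*(3 + L)**2
A(Y, S) = Y*(6 + S) (A(Y, S) = (6 + S)*Y = Y*(6 + S))
M(X) = 3*X*(3 + X)**2 (M(X) = (3*(3 + X)**2)*X = 3*X*(3 + X)**2)
-265*(-250 + M((3*A(5/(-5), 3))*2)) = -265*(-250 + 3*((3*((5/(-5))*(6 + 3)))*2)*(3 + (3*((5/(-5))*(6 + 3)))*2)**2) = -265*(-250 + 3*((3*((5*(-1/5))*9))*2)*(3 + (3*((5*(-1/5))*9))*2)**2) = -265*(-250 + 3*((3*(-1*9))*2)*(3 + (3*(-1*9))*2)**2) = -265*(-250 + 3*((3*(-9))*2)*(3 + (3*(-9))*2)**2) = -265*(-250 + 3*(-27*2)*(3 - 27*2)**2) = -265*(-250 + 3*(-54)*(3 - 54)**2) = -265*(-250 + 3*(-54)*(-51)**2) = -265*(-250 + 3*(-54)*2601) = -265*(-250 - 421362) = -265*(-421612) = 111727180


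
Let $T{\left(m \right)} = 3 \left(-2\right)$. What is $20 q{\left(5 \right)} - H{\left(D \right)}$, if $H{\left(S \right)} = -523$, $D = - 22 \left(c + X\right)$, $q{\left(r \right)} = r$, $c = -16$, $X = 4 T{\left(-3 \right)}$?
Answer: $623$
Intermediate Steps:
$T{\left(m \right)} = -6$
$X = -24$ ($X = 4 \left(-6\right) = -24$)
$D = 880$ ($D = - 22 \left(-16 - 24\right) = \left(-22\right) \left(-40\right) = 880$)
$20 q{\left(5 \right)} - H{\left(D \right)} = 20 \cdot 5 - -523 = 100 + 523 = 623$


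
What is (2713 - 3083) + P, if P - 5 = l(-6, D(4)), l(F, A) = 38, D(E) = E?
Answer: -327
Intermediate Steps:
P = 43 (P = 5 + 38 = 43)
(2713 - 3083) + P = (2713 - 3083) + 43 = -370 + 43 = -327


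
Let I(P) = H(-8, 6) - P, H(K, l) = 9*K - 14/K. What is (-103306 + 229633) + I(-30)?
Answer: 505147/4 ≈ 1.2629e+5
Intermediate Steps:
H(K, l) = -14/K + 9*K
I(P) = -281/4 - P (I(P) = (-14/(-8) + 9*(-8)) - P = (-14*(-⅛) - 72) - P = (7/4 - 72) - P = -281/4 - P)
(-103306 + 229633) + I(-30) = (-103306 + 229633) + (-281/4 - 1*(-30)) = 126327 + (-281/4 + 30) = 126327 - 161/4 = 505147/4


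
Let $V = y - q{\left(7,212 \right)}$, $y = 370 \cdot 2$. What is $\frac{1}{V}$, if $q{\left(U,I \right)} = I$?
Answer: $\frac{1}{528} \approx 0.0018939$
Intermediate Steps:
$y = 740$
$V = 528$ ($V = 740 - 212 = 528$)
$\frac{1}{V} = \frac{1}{528}$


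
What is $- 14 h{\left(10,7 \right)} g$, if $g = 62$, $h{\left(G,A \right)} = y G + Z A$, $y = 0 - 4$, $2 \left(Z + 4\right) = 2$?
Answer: $52948$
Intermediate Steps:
$Z = -3$ ($Z = -4 + \frac{1}{2} \cdot 2 = -4 + 1 = -3$)
$y = -4$ ($y = 0 - 4 = -4$)
$h{\left(G,A \right)} = - 4 G - 3 A$
$- 14 h{\left(10,7 \right)} g = - 14 \left(\left(-4\right) 10 - 21\right) 62 = - 14 \left(-40 - 21\right) 62 = \left(-14\right) \left(-61\right) 62 = 854 \cdot 62 = 52948$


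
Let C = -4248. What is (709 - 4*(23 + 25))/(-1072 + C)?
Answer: -517/5320 ≈ -0.097180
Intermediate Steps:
(709 - 4*(23 + 25))/(-1072 + C) = (709 - 4*(23 + 25))/(-1072 - 4248) = (709 - 4*48)/(-5320) = (709 - 192)*(-1/5320) = 517*(-1/5320) = -517/5320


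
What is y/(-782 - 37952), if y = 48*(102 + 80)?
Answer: -4368/19367 ≈ -0.22554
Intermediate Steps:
y = 8736 (y = 48*182 = 8736)
y/(-782 - 37952) = 8736/(-782 - 37952) = 8736/(-38734) = 8736*(-1/38734) = -4368/19367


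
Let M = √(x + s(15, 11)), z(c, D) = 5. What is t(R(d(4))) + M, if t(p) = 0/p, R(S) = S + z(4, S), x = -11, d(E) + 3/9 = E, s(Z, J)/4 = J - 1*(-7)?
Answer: √61 ≈ 7.8102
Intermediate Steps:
s(Z, J) = 28 + 4*J (s(Z, J) = 4*(J - 1*(-7)) = 4*(J + 7) = 4*(7 + J) = 28 + 4*J)
d(E) = -⅓ + E
R(S) = 5 + S (R(S) = S + 5 = 5 + S)
t(p) = 0
M = √61 (M = √(-11 + (28 + 4*11)) = √(-11 + (28 + 44)) = √(-11 + 72) = √61 ≈ 7.8102)
t(R(d(4))) + M = 0 + √61 = √61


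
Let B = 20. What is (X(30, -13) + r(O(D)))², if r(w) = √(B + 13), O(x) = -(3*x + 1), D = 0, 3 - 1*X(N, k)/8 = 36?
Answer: (264 - √33)² ≈ 66696.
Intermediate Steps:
X(N, k) = -264 (X(N, k) = 24 - 8*36 = 24 - 288 = -264)
O(x) = -1 - 3*x (O(x) = -(1 + 3*x) = -1 - 3*x)
r(w) = √33 (r(w) = √(20 + 13) = √33)
(X(30, -13) + r(O(D)))² = (-264 + √33)²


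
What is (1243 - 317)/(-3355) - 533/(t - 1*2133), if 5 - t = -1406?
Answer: 1119643/2422310 ≈ 0.46222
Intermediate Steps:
t = 1411 (t = 5 - 1*(-1406) = 5 + 1406 = 1411)
(1243 - 317)/(-3355) - 533/(t - 1*2133) = (1243 - 317)/(-3355) - 533/(1411 - 1*2133) = 926*(-1/3355) - 533/(1411 - 2133) = -926/3355 - 533/(-722) = -926/3355 - 533*(-1/722) = -926/3355 + 533/722 = 1119643/2422310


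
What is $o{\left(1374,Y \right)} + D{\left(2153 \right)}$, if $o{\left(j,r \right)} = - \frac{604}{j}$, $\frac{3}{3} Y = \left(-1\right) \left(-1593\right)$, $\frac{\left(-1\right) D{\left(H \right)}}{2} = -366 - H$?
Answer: $\frac{3460804}{687} \approx 5037.6$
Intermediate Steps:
$D{\left(H \right)} = 732 + 2 H$ ($D{\left(H \right)} = - 2 \left(-366 - H\right) = 732 + 2 H$)
$Y = 1593$ ($Y = \left(-1\right) \left(-1593\right) = 1593$)
$o{\left(1374,Y \right)} + D{\left(2153 \right)} = - \frac{604}{1374} + \left(732 + 2 \cdot 2153\right) = \left(-604\right) \frac{1}{1374} + \left(732 + 4306\right) = - \frac{302}{687} + 5038 = \frac{3460804}{687}$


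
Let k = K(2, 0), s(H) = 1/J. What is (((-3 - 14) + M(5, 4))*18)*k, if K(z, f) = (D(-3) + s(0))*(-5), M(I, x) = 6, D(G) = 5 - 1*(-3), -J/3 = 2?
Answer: 7755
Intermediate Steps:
J = -6 (J = -3*2 = -6)
s(H) = -⅙ (s(H) = 1/(-6) = -⅙)
D(G) = 8 (D(G) = 5 + 3 = 8)
K(z, f) = -235/6 (K(z, f) = (8 - ⅙)*(-5) = (47/6)*(-5) = -235/6)
k = -235/6 ≈ -39.167
(((-3 - 14) + M(5, 4))*18)*k = (((-3 - 14) + 6)*18)*(-235/6) = ((-17 + 6)*18)*(-235/6) = -11*18*(-235/6) = -198*(-235/6) = 7755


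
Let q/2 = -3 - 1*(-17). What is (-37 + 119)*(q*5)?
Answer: 11480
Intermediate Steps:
q = 28 (q = 2*(-3 - 1*(-17)) = 2*(-3 + 17) = 2*14 = 28)
(-37 + 119)*(q*5) = (-37 + 119)*(28*5) = 82*140 = 11480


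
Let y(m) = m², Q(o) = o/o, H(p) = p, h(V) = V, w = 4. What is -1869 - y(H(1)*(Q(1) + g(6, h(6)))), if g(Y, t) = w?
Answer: -1894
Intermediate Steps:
g(Y, t) = 4
Q(o) = 1
-1869 - y(H(1)*(Q(1) + g(6, h(6)))) = -1869 - (1*(1 + 4))² = -1869 - (1*5)² = -1869 - 1*5² = -1869 - 1*25 = -1869 - 25 = -1894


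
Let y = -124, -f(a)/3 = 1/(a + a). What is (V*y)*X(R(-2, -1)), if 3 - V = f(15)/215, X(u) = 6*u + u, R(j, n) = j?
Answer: 5599468/1075 ≈ 5208.8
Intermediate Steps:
X(u) = 7*u
f(a) = -3/(2*a) (f(a) = -3/(a + a) = -3*1/(2*a) = -3/(2*a))
V = 6451/2150 (V = 3 - (-3/2/15)/215 = 3 - (-3/2*1/15)/215 = 3 - (-1)/(10*215) = 3 - 1*(-1/2150) = 3 + 1/2150 = 6451/2150 ≈ 3.0005)
(V*y)*X(R(-2, -1)) = ((6451/2150)*(-124))*(7*(-2)) = -399962/1075*(-14) = 5599468/1075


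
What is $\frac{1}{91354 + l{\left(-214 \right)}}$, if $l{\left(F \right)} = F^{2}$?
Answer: $\frac{1}{137150} \approx 7.2913 \cdot 10^{-6}$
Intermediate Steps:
$\frac{1}{91354 + l{\left(-214 \right)}} = \frac{1}{91354 + \left(-214\right)^{2}} = \frac{1}{91354 + 45796} = \frac{1}{137150}$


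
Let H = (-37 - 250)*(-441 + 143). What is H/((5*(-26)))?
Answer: -42763/65 ≈ -657.89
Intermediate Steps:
H = 85526 (H = -287*(-298) = 85526)
H/((5*(-26))) = 85526/((5*(-26))) = 85526/(-130) = 85526*(-1/130) = -42763/65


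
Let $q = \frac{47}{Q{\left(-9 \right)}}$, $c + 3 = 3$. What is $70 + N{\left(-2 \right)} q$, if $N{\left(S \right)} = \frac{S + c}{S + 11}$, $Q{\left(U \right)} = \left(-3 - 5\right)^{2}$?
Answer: $\frac{20113}{288} \approx 69.837$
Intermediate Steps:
$c = 0$ ($c = -3 + 3 = 0$)
$Q{\left(U \right)} = 64$ ($Q{\left(U \right)} = \left(-8\right)^{2} = 64$)
$q = \frac{47}{64} \approx 0.73438$
$N{\left(S \right)} = \frac{S}{11 + S}$ ($N{\left(S \right)} = \frac{S + 0}{S + 11} = \frac{S}{11 + S}$)
$70 + N{\left(-2 \right)} q = 70 + - \frac{2}{11 - 2} \cdot \frac{47}{64} = 70 + - \frac{2}{9} \cdot \frac{47}{64} = 70 + \left(-2\right) \frac{1}{9} \cdot \frac{47}{64} = 70 - \frac{47}{288} = \frac{20113}{288}$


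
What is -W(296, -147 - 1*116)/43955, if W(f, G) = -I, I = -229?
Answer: -229/43955 ≈ -0.0052099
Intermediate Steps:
W(f, G) = 229 (W(f, G) = -1*(-229) = 229)
-W(296, -147 - 1*116)/43955 = -229/43955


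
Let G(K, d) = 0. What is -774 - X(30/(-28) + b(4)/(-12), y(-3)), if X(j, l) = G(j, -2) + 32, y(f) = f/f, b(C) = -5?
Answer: -806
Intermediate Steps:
y(f) = 1
X(j, l) = 32 (X(j, l) = 0 + 32 = 32)
-774 - X(30/(-28) + b(4)/(-12), y(-3)) = -774 - 1*32 = -774 - 32 = -806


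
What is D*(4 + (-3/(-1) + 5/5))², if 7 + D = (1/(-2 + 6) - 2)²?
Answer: -252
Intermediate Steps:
D = -63/16 (D = -7 + (1/(-2 + 6) - 2)² = -7 + (1/4 - 2)² = -7 + (¼ - 2)² = -7 + (-7/4)² = -7 + 49/16 = -63/16 ≈ -3.9375)
D*(4 + (-3/(-1) + 5/5))² = -63*(4 + (-3/(-1) + 5/5))²/16 = -63*(4 + (-3*(-1) + 5*(⅕)))²/16 = -63*(4 + (3 + 1))²/16 = -63*(4 + 4)²/16 = -63/16*8² = -63/16*64 = -252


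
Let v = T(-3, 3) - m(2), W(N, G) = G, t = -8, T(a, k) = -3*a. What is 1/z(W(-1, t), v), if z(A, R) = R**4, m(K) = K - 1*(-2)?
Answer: 1/625 ≈ 0.0016000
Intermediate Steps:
m(K) = 2 + K (m(K) = K + 2 = 2 + K)
v = 5 (v = -3*(-3) - (2 + 2) = 9 - 1*4 = 9 - 4 = 5)
1/z(W(-1, t), v) = 1/(5**4) = 1/625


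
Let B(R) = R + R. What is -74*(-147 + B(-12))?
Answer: 12654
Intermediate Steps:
B(R) = 2*R
-74*(-147 + B(-12)) = -74*(-147 + 2*(-12)) = -74*(-147 - 24) = -74*(-171) = 12654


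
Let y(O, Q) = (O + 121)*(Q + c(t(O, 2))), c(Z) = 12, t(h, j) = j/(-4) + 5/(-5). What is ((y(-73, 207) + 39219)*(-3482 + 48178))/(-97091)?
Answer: -2222776776/97091 ≈ -22894.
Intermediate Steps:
t(h, j) = -1 - j/4 (t(h, j) = j*(-¼) + 5*(-⅕) = -j/4 - 1 = -1 - j/4)
y(O, Q) = (12 + Q)*(121 + O) (y(O, Q) = (O + 121)*(Q + 12) = (121 + O)*(12 + Q) = (12 + Q)*(121 + O))
((y(-73, 207) + 39219)*(-3482 + 48178))/(-97091) = (((1452 + 12*(-73) + 121*207 - 73*207) + 39219)*(-3482 + 48178))/(-97091) = (((1452 - 876 + 25047 - 15111) + 39219)*44696)*(-1/97091) = ((10512 + 39219)*44696)*(-1/97091) = (49731*44696)*(-1/97091) = 2222776776*(-1/97091) = -2222776776/97091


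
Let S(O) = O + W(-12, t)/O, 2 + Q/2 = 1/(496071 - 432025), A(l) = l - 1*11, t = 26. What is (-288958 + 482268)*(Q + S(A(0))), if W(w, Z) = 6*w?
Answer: -575701923680/352253 ≈ -1.6343e+6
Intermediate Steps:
A(l) = -11 + l (A(l) = l - 11 = -11 + l)
Q = -128091/32023 (Q = -4 + 2/(496071 - 432025) = -4 + 2/64046 = -4 + 2*(1/64046) = -4 + 1/32023 = -128091/32023 ≈ -4.0000)
S(O) = O - 72/O (S(O) = O + (6*(-12))/O = O - 72/O)
(-288958 + 482268)*(Q + S(A(0))) = (-288958 + 482268)*(-128091/32023 + ((-11 + 0) - 72/(-11 + 0))) = 193310*(-128091/32023 + (-11 - 72/(-11))) = 193310*(-128091/32023 + (-11 - 72*(-1/11))) = 193310*(-128091/32023 + (-11 + 72/11)) = 193310*(-128091/32023 - 49/11) = 193310*(-2978128/352253) = -575701923680/352253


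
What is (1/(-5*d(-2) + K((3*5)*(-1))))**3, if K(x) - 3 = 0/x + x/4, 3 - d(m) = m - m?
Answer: -64/250047 ≈ -0.00025595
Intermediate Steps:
d(m) = 3 (d(m) = 3 - (m - m) = 3 - 1*0 = 3 + 0 = 3)
K(x) = 3 + x/4 (K(x) = 3 + (0/x + x/4) = 3 + (0 + x*(1/4)) = 3 + (0 + x/4) = 3 + x/4)
(1/(-5*d(-2) + K((3*5)*(-1))))**3 = (1/(-5*3 + (3 + ((3*5)*(-1))/4)))**3 = (1/(-15 + (3 + (15*(-1))/4)))**3 = (1/(-15 + (3 + (1/4)*(-15))))**3 = (1/(-15 + (3 - 15/4)))**3 = (1/(-15 - 3/4))**3 = (1/(-63/4))**3 = (-4/63)**3 = -64/250047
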